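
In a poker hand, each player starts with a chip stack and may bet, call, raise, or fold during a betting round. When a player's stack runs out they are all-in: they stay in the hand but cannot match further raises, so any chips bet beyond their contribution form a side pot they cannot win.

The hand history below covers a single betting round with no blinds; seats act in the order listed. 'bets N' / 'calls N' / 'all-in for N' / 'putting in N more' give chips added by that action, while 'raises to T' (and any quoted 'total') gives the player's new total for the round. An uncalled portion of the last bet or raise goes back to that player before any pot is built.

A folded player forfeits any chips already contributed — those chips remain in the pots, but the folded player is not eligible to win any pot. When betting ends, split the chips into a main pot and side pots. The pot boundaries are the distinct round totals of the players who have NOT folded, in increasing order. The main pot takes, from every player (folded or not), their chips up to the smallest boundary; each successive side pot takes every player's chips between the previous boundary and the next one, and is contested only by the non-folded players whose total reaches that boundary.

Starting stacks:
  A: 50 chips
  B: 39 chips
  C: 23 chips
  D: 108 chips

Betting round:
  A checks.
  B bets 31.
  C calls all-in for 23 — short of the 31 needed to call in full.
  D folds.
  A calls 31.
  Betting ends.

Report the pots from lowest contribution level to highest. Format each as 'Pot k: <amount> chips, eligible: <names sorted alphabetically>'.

Contributions: A=31, B=31, C=23
Folded: D
Pot levels (distinct totals of non-folded players): 23, 31
Layer 1-23: 23 each from A, B, C = 23*3 = 69 chips; eligible A, B, C
Layer 24-31: 8 each from A, B = 8*2 = 16 chips; eligible A, B

Pot 1: 69 chips, eligible: A, B, C
Pot 2: 16 chips, eligible: A, B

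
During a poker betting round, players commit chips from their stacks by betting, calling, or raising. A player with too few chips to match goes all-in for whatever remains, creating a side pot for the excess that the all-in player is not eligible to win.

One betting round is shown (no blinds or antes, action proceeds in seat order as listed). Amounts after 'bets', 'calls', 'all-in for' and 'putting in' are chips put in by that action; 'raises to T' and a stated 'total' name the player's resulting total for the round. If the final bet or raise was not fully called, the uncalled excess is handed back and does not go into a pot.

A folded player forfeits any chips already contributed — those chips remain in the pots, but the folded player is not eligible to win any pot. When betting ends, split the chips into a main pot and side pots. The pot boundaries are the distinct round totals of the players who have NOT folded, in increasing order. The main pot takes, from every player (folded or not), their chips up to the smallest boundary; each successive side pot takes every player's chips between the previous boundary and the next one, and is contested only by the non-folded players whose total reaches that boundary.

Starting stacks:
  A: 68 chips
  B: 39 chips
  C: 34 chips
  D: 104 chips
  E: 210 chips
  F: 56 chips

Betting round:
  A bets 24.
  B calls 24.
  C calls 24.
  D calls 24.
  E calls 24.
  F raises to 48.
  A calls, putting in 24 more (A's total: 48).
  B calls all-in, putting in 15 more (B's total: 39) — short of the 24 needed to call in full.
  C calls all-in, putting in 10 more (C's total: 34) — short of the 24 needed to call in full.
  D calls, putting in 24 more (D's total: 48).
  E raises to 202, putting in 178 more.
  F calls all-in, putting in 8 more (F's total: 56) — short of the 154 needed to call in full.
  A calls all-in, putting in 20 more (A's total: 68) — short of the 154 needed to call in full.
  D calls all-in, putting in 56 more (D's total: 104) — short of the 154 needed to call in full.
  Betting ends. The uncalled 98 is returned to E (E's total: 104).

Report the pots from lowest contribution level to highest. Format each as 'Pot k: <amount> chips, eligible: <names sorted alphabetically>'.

Contributions (after 98 returned to E): A=68, B=39, C=34, D=104, E=104, F=56
Pot levels (distinct totals of non-folded players): 34, 39, 56, 68, 104
Layer 1-34: 34 each from A, B, C, D, E, F = 34*6 = 204 chips; eligible A, B, C, D, E, F
Layer 35-39: 5 each from A, B, D, E, F = 5*5 = 25 chips; eligible A, B, D, E, F
Layer 40-56: 17 each from A, D, E, F = 17*4 = 68 chips; eligible A, D, E, F
Layer 57-68: 12 each from A, D, E = 12*3 = 36 chips; eligible A, D, E
Layer 69-104: 36 each from D, E = 36*2 = 72 chips; eligible D, E

Pot 1: 204 chips, eligible: A, B, C, D, E, F
Pot 2: 25 chips, eligible: A, B, D, E, F
Pot 3: 68 chips, eligible: A, D, E, F
Pot 4: 36 chips, eligible: A, D, E
Pot 5: 72 chips, eligible: D, E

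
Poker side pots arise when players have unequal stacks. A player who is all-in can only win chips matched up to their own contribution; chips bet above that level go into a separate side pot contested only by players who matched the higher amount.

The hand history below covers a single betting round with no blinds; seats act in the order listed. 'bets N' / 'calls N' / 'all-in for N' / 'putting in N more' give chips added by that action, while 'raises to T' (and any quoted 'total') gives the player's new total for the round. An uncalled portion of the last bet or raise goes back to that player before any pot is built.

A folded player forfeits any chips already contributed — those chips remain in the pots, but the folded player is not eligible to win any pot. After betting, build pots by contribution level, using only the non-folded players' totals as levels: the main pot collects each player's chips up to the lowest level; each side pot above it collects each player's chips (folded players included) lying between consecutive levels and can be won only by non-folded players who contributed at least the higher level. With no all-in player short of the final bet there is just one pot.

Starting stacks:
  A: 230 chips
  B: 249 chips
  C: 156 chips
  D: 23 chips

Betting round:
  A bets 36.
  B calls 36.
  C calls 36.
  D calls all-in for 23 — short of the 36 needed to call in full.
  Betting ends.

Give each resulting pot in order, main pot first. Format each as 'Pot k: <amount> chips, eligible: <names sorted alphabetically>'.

Contributions: A=36, B=36, C=36, D=23
Pot levels (distinct totals of non-folded players): 23, 36
Layer 1-23: 23 each from A, B, C, D = 23*4 = 92 chips; eligible A, B, C, D
Layer 24-36: 13 each from A, B, C = 13*3 = 39 chips; eligible A, B, C

Pot 1: 92 chips, eligible: A, B, C, D
Pot 2: 39 chips, eligible: A, B, C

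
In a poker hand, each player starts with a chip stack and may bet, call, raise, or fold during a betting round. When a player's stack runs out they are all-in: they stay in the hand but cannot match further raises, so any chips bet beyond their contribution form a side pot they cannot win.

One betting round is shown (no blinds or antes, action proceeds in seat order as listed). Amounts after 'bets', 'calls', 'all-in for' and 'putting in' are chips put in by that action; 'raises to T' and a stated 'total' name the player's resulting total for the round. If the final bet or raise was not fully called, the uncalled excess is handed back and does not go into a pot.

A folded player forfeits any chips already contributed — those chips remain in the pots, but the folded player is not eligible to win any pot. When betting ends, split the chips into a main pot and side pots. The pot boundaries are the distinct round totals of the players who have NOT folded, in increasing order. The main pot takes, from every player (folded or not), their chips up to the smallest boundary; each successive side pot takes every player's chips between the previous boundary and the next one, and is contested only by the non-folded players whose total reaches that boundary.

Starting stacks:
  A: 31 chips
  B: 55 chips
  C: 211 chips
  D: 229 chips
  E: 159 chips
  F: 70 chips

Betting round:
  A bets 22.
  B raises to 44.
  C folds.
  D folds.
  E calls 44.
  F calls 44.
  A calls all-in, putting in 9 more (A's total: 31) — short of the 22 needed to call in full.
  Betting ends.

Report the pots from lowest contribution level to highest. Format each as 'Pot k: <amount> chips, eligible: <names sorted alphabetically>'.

Contributions: A=31, B=44, E=44, F=44
Folded: C, D
Pot levels (distinct totals of non-folded players): 31, 44
Layer 1-31: 31 each from A, B, E, F = 31*4 = 124 chips; eligible A, B, E, F
Layer 32-44: 13 each from B, E, F = 13*3 = 39 chips; eligible B, E, F

Pot 1: 124 chips, eligible: A, B, E, F
Pot 2: 39 chips, eligible: B, E, F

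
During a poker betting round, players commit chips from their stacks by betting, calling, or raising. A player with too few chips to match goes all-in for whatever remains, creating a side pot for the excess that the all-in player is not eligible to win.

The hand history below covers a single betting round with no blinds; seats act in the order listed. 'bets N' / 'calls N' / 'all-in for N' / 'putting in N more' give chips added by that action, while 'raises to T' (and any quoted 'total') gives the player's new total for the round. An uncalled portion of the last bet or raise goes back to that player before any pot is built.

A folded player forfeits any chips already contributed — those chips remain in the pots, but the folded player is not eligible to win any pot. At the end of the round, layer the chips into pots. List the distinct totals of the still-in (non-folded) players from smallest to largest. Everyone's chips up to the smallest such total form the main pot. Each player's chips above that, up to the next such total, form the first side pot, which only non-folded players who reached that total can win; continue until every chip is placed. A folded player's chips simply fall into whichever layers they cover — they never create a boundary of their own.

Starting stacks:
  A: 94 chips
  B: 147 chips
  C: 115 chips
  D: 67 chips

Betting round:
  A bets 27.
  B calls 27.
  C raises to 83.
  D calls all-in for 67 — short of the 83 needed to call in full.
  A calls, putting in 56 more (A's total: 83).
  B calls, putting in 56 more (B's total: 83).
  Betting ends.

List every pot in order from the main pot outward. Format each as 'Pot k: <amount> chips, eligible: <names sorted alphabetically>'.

Pot 1: 268 chips, eligible: A, B, C, D
Pot 2: 48 chips, eligible: A, B, C

Derivation:
Contributions: A=83, B=83, C=83, D=67
Pot levels (distinct totals of non-folded players): 67, 83
Layer 1-67: 67 each from A, B, C, D = 67*4 = 268 chips; eligible A, B, C, D
Layer 68-83: 16 each from A, B, C = 16*3 = 48 chips; eligible A, B, C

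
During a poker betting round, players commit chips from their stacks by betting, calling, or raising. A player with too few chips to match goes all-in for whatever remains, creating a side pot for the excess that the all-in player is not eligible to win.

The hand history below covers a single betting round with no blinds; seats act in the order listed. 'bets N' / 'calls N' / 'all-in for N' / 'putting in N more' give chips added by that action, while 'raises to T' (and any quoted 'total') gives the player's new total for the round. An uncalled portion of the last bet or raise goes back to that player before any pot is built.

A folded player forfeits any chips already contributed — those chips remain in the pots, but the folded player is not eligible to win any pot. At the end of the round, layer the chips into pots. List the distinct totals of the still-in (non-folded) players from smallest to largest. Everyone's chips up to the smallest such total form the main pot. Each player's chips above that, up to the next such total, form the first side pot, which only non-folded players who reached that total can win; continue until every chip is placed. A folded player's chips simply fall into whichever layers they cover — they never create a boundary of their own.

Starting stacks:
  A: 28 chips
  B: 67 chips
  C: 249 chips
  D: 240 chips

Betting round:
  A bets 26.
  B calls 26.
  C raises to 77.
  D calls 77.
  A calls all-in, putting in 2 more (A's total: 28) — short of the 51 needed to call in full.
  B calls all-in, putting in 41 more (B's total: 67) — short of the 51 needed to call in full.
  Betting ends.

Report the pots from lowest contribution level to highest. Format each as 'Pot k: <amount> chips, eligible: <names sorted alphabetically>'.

Pot 1: 112 chips, eligible: A, B, C, D
Pot 2: 117 chips, eligible: B, C, D
Pot 3: 20 chips, eligible: C, D

Derivation:
Contributions: A=28, B=67, C=77, D=77
Pot levels (distinct totals of non-folded players): 28, 67, 77
Layer 1-28: 28 each from A, B, C, D = 28*4 = 112 chips; eligible A, B, C, D
Layer 29-67: 39 each from B, C, D = 39*3 = 117 chips; eligible B, C, D
Layer 68-77: 10 each from C, D = 10*2 = 20 chips; eligible C, D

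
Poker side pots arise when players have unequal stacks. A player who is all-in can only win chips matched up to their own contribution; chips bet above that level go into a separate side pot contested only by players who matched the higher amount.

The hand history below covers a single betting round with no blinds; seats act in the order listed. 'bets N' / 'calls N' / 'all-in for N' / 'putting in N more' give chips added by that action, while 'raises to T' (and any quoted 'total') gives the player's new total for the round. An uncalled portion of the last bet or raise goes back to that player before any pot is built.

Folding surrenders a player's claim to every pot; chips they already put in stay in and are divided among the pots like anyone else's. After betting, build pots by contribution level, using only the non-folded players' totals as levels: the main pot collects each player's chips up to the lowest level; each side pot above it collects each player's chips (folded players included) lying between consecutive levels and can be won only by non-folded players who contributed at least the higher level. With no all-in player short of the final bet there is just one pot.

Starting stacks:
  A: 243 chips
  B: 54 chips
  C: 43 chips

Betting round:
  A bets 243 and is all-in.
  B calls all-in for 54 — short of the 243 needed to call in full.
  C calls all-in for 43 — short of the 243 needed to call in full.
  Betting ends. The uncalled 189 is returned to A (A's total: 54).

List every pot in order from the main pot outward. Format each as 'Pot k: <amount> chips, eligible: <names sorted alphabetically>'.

Pot 1: 129 chips, eligible: A, B, C
Pot 2: 22 chips, eligible: A, B

Derivation:
Contributions (after 189 returned to A): A=54, B=54, C=43
Pot levels (distinct totals of non-folded players): 43, 54
Layer 1-43: 43 each from A, B, C = 43*3 = 129 chips; eligible A, B, C
Layer 44-54: 11 each from A, B = 11*2 = 22 chips; eligible A, B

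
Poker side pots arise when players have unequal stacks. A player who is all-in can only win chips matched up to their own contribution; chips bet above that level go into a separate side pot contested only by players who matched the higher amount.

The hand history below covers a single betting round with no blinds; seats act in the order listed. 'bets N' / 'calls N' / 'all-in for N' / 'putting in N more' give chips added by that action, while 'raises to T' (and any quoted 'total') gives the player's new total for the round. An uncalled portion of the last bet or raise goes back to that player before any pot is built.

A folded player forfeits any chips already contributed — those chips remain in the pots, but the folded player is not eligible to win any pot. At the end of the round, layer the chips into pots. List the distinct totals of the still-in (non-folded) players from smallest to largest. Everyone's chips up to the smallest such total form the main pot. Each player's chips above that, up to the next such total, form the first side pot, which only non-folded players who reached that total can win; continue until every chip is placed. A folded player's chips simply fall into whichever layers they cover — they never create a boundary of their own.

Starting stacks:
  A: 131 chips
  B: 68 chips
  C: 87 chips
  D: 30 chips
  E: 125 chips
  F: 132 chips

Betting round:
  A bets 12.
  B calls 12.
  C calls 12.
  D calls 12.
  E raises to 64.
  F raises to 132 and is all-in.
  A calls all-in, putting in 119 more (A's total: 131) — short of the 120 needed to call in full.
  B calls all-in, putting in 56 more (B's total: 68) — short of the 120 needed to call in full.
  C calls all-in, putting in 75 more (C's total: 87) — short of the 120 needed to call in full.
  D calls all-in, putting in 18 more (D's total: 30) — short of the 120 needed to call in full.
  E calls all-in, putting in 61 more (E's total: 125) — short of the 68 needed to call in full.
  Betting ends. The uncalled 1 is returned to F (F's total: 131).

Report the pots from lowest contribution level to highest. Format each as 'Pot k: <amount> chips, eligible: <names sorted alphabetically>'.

Pot 1: 180 chips, eligible: A, B, C, D, E, F
Pot 2: 190 chips, eligible: A, B, C, E, F
Pot 3: 76 chips, eligible: A, C, E, F
Pot 4: 114 chips, eligible: A, E, F
Pot 5: 12 chips, eligible: A, F

Derivation:
Contributions (after 1 returned to F): A=131, B=68, C=87, D=30, E=125, F=131
Pot levels (distinct totals of non-folded players): 30, 68, 87, 125, 131
Layer 1-30: 30 each from A, B, C, D, E, F = 30*6 = 180 chips; eligible A, B, C, D, E, F
Layer 31-68: 38 each from A, B, C, E, F = 38*5 = 190 chips; eligible A, B, C, E, F
Layer 69-87: 19 each from A, C, E, F = 19*4 = 76 chips; eligible A, C, E, F
Layer 88-125: 38 each from A, E, F = 38*3 = 114 chips; eligible A, E, F
Layer 126-131: 6 each from A, F = 6*2 = 12 chips; eligible A, F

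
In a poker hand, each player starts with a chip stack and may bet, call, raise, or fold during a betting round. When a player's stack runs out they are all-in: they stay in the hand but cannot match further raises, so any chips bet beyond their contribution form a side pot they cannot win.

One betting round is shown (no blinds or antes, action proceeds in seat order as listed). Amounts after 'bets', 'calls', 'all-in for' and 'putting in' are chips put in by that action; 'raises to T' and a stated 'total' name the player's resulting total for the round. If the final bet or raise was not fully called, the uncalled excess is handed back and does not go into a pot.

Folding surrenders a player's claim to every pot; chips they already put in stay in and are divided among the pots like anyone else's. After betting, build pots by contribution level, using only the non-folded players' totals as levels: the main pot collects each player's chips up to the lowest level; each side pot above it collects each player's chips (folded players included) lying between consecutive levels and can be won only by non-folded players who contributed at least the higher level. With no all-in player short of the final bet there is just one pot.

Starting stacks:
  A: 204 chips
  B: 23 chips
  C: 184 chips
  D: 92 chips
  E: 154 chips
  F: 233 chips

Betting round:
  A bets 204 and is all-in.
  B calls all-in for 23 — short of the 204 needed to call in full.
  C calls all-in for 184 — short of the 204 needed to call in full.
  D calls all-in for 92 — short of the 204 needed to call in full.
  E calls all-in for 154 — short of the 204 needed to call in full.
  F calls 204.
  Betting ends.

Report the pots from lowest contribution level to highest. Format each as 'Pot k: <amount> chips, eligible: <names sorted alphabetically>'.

Contributions: A=204, B=23, C=184, D=92, E=154, F=204
Pot levels (distinct totals of non-folded players): 23, 92, 154, 184, 204
Layer 1-23: 23 each from A, B, C, D, E, F = 23*6 = 138 chips; eligible A, B, C, D, E, F
Layer 24-92: 69 each from A, C, D, E, F = 69*5 = 345 chips; eligible A, C, D, E, F
Layer 93-154: 62 each from A, C, E, F = 62*4 = 248 chips; eligible A, C, E, F
Layer 155-184: 30 each from A, C, F = 30*3 = 90 chips; eligible A, C, F
Layer 185-204: 20 each from A, F = 20*2 = 40 chips; eligible A, F

Pot 1: 138 chips, eligible: A, B, C, D, E, F
Pot 2: 345 chips, eligible: A, C, D, E, F
Pot 3: 248 chips, eligible: A, C, E, F
Pot 4: 90 chips, eligible: A, C, F
Pot 5: 40 chips, eligible: A, F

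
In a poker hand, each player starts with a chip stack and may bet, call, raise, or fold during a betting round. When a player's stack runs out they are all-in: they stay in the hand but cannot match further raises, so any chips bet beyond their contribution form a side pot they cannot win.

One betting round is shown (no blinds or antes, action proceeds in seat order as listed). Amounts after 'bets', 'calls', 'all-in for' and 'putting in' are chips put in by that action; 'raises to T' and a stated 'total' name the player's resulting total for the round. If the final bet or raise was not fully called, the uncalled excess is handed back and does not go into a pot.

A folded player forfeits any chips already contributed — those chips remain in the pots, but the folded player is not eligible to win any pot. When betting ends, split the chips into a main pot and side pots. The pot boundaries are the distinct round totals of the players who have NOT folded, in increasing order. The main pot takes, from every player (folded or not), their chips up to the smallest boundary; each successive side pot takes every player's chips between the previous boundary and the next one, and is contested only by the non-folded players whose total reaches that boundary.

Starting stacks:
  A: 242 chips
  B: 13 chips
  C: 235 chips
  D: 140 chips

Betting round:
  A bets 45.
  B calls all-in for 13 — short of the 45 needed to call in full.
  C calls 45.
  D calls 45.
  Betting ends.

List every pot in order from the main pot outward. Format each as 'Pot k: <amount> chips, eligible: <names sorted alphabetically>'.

Pot 1: 52 chips, eligible: A, B, C, D
Pot 2: 96 chips, eligible: A, C, D

Derivation:
Contributions: A=45, B=13, C=45, D=45
Pot levels (distinct totals of non-folded players): 13, 45
Layer 1-13: 13 each from A, B, C, D = 13*4 = 52 chips; eligible A, B, C, D
Layer 14-45: 32 each from A, C, D = 32*3 = 96 chips; eligible A, C, D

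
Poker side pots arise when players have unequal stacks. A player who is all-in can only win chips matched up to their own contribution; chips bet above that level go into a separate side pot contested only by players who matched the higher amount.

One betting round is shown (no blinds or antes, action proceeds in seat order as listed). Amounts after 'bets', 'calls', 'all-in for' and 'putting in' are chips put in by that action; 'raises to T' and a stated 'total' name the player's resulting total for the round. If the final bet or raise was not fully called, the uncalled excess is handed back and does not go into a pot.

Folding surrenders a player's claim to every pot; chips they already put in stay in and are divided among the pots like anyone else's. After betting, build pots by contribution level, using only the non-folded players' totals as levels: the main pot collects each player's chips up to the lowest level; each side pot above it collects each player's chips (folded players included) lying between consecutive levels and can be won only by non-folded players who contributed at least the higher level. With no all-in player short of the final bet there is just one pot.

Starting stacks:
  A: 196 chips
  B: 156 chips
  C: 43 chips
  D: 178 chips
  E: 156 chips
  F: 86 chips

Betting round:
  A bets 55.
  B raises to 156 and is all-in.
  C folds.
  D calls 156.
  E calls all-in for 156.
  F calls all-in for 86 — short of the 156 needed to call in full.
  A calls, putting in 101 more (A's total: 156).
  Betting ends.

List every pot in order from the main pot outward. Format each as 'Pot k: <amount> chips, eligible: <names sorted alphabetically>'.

Contributions: A=156, B=156, D=156, E=156, F=86
Folded: C
Pot levels (distinct totals of non-folded players): 86, 156
Layer 1-86: 86 each from A, B, D, E, F = 86*5 = 430 chips; eligible A, B, D, E, F
Layer 87-156: 70 each from A, B, D, E = 70*4 = 280 chips; eligible A, B, D, E

Pot 1: 430 chips, eligible: A, B, D, E, F
Pot 2: 280 chips, eligible: A, B, D, E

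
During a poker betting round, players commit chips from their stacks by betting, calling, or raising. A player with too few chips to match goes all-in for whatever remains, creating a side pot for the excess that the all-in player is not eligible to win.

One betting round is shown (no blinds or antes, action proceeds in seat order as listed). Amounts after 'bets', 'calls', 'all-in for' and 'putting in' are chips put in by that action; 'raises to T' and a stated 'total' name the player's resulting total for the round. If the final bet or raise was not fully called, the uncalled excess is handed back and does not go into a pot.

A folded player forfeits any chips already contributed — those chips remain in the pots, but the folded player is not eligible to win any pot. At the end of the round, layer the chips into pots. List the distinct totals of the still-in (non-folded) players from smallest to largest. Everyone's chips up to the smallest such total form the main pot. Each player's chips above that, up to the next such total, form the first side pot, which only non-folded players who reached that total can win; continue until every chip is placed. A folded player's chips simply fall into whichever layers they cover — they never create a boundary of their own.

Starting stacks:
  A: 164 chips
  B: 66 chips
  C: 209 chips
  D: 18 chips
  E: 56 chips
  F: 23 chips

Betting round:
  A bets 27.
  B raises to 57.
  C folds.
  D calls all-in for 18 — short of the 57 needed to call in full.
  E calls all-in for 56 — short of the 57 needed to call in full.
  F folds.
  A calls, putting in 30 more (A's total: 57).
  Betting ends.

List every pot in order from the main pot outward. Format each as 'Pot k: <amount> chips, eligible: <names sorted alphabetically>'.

Pot 1: 72 chips, eligible: A, B, D, E
Pot 2: 114 chips, eligible: A, B, E
Pot 3: 2 chips, eligible: A, B

Derivation:
Contributions: A=57, B=57, D=18, E=56
Folded: C, F
Pot levels (distinct totals of non-folded players): 18, 56, 57
Layer 1-18: 18 each from A, B, D, E = 18*4 = 72 chips; eligible A, B, D, E
Layer 19-56: 38 each from A, B, E = 38*3 = 114 chips; eligible A, B, E
Layer 57-57: 1 each from A, B = 1*2 = 2 chips; eligible A, B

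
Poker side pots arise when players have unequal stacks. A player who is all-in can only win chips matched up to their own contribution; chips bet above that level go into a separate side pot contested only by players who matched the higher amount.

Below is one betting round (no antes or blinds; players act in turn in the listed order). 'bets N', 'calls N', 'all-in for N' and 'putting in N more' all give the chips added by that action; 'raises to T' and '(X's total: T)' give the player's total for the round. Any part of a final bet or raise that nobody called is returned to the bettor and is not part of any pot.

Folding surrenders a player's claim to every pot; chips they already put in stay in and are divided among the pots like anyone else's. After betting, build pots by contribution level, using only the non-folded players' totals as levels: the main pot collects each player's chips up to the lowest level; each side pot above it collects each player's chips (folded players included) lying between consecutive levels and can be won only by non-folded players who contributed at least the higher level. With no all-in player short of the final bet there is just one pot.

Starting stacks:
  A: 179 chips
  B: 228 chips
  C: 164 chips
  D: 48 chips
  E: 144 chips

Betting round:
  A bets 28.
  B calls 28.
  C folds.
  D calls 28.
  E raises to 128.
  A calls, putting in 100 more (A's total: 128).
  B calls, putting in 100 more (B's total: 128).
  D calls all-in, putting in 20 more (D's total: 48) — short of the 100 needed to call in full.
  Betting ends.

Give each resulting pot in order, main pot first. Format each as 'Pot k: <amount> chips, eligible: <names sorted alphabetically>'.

Pot 1: 192 chips, eligible: A, B, D, E
Pot 2: 240 chips, eligible: A, B, E

Derivation:
Contributions: A=128, B=128, D=48, E=128
Folded: C
Pot levels (distinct totals of non-folded players): 48, 128
Layer 1-48: 48 each from A, B, D, E = 48*4 = 192 chips; eligible A, B, D, E
Layer 49-128: 80 each from A, B, E = 80*3 = 240 chips; eligible A, B, E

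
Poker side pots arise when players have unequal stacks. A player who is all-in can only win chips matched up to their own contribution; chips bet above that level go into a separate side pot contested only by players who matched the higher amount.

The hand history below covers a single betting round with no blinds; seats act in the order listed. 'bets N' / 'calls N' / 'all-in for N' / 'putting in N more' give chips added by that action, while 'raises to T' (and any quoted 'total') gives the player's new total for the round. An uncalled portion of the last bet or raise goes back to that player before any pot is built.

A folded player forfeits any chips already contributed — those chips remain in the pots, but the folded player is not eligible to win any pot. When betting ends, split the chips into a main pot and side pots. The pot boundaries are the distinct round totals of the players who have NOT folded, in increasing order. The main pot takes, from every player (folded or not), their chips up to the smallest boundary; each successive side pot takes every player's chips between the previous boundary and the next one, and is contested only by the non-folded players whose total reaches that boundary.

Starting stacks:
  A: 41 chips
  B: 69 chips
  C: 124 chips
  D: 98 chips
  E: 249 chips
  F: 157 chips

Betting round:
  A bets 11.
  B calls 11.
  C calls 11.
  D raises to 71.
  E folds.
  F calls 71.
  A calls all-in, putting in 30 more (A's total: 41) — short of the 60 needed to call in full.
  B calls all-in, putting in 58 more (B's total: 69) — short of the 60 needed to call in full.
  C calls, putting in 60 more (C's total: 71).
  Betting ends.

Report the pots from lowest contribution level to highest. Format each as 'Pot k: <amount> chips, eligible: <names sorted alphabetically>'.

Contributions: A=41, B=69, C=71, D=71, F=71
Folded: E
Pot levels (distinct totals of non-folded players): 41, 69, 71
Layer 1-41: 41 each from A, B, C, D, F = 41*5 = 205 chips; eligible A, B, C, D, F
Layer 42-69: 28 each from B, C, D, F = 28*4 = 112 chips; eligible B, C, D, F
Layer 70-71: 2 each from C, D, F = 2*3 = 6 chips; eligible C, D, F

Pot 1: 205 chips, eligible: A, B, C, D, F
Pot 2: 112 chips, eligible: B, C, D, F
Pot 3: 6 chips, eligible: C, D, F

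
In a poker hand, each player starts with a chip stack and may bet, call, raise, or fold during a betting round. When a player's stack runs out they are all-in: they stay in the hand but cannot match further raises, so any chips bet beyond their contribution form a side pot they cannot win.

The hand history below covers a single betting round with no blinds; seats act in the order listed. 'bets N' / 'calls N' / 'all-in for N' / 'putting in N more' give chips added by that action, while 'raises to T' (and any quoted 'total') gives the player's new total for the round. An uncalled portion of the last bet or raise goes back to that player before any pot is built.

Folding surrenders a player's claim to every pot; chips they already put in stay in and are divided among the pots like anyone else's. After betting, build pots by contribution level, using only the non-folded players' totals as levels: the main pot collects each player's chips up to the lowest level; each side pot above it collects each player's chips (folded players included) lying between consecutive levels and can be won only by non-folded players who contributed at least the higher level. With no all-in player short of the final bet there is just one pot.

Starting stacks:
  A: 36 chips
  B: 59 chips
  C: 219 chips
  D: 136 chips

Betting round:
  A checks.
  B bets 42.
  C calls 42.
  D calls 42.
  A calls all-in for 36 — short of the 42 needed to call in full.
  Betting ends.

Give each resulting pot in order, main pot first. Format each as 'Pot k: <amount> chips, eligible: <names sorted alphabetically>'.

Contributions: A=36, B=42, C=42, D=42
Pot levels (distinct totals of non-folded players): 36, 42
Layer 1-36: 36 each from A, B, C, D = 36*4 = 144 chips; eligible A, B, C, D
Layer 37-42: 6 each from B, C, D = 6*3 = 18 chips; eligible B, C, D

Pot 1: 144 chips, eligible: A, B, C, D
Pot 2: 18 chips, eligible: B, C, D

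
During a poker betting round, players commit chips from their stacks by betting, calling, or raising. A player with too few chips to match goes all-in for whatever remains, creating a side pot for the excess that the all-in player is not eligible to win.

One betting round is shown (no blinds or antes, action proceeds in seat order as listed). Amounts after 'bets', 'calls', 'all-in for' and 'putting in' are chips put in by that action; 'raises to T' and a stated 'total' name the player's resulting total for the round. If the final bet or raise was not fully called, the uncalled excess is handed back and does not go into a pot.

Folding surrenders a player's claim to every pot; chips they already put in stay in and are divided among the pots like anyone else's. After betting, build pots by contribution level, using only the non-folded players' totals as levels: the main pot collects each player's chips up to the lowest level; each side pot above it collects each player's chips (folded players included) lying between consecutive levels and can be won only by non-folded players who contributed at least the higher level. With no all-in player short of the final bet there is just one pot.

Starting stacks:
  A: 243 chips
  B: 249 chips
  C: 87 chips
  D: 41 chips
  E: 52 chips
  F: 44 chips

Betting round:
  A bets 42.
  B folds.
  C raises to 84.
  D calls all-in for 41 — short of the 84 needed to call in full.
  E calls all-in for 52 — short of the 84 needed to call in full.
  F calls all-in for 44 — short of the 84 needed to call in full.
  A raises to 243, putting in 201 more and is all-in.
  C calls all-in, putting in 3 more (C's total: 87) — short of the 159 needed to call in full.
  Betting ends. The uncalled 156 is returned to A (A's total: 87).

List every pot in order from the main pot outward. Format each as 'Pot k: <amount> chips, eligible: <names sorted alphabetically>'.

Pot 1: 205 chips, eligible: A, C, D, E, F
Pot 2: 12 chips, eligible: A, C, E, F
Pot 3: 24 chips, eligible: A, C, E
Pot 4: 70 chips, eligible: A, C

Derivation:
Contributions (after 156 returned to A): A=87, C=87, D=41, E=52, F=44
Folded: B
Pot levels (distinct totals of non-folded players): 41, 44, 52, 87
Layer 1-41: 41 each from A, C, D, E, F = 41*5 = 205 chips; eligible A, C, D, E, F
Layer 42-44: 3 each from A, C, E, F = 3*4 = 12 chips; eligible A, C, E, F
Layer 45-52: 8 each from A, C, E = 8*3 = 24 chips; eligible A, C, E
Layer 53-87: 35 each from A, C = 35*2 = 70 chips; eligible A, C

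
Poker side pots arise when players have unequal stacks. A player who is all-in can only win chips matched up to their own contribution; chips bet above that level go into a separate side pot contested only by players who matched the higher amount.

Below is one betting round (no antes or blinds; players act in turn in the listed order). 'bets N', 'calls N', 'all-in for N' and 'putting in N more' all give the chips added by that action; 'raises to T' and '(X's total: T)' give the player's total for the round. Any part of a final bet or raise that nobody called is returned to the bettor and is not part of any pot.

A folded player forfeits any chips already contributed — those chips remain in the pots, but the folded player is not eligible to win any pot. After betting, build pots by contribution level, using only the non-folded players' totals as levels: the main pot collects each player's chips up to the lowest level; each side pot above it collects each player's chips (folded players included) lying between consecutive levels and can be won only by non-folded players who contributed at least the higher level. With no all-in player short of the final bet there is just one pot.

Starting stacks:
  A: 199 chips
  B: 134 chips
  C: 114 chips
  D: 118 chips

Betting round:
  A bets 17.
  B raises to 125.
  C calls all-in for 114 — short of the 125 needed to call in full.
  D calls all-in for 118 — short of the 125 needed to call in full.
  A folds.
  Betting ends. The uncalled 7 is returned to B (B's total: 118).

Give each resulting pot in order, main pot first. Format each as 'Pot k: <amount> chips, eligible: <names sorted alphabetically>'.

Contributions (after 7 returned to B): A=17, B=118, C=114, D=118
Folded: A
Pot levels (distinct totals of non-folded players): 114, 118
Layer 1-114: A 17 + B 114 + C 114 + D 114 = 359 chips; eligible B, C, D
Layer 115-118: 4 each from B, D = 4*2 = 8 chips; eligible B, D

Pot 1: 359 chips, eligible: B, C, D
Pot 2: 8 chips, eligible: B, D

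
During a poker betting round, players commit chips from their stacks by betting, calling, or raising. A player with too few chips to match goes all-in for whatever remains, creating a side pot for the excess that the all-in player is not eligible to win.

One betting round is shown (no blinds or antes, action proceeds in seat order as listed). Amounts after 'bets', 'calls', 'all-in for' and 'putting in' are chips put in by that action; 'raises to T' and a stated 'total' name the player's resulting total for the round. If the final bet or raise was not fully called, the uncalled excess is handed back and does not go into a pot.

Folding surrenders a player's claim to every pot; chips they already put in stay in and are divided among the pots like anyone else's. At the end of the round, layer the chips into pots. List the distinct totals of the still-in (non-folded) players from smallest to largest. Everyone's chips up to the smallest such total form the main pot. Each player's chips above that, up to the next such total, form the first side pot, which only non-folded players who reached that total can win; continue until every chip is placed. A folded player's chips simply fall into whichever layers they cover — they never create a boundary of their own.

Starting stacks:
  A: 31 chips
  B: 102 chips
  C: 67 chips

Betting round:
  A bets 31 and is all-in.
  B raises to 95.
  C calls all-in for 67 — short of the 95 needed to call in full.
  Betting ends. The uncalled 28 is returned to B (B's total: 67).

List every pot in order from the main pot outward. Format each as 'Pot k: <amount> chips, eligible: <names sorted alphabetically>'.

Pot 1: 93 chips, eligible: A, B, C
Pot 2: 72 chips, eligible: B, C

Derivation:
Contributions (after 28 returned to B): A=31, B=67, C=67
Pot levels (distinct totals of non-folded players): 31, 67
Layer 1-31: 31 each from A, B, C = 31*3 = 93 chips; eligible A, B, C
Layer 32-67: 36 each from B, C = 36*2 = 72 chips; eligible B, C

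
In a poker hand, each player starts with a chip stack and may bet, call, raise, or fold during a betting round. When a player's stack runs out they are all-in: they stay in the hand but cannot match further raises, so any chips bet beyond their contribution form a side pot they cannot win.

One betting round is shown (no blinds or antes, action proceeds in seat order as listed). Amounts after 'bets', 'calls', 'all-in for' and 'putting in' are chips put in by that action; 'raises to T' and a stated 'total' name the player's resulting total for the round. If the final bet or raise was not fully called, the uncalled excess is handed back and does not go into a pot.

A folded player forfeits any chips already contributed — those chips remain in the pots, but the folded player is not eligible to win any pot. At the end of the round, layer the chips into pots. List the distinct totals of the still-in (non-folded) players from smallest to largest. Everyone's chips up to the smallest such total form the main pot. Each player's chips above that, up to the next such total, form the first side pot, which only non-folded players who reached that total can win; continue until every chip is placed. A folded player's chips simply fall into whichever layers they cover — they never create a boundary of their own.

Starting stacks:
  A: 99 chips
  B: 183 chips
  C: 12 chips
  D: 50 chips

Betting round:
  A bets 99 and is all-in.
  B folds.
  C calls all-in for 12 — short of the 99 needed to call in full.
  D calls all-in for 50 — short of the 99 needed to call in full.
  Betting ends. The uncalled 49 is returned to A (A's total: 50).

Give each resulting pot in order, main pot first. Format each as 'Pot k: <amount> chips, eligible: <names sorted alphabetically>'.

Contributions (after 49 returned to A): A=50, C=12, D=50
Folded: B
Pot levels (distinct totals of non-folded players): 12, 50
Layer 1-12: 12 each from A, C, D = 12*3 = 36 chips; eligible A, C, D
Layer 13-50: 38 each from A, D = 38*2 = 76 chips; eligible A, D

Pot 1: 36 chips, eligible: A, C, D
Pot 2: 76 chips, eligible: A, D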